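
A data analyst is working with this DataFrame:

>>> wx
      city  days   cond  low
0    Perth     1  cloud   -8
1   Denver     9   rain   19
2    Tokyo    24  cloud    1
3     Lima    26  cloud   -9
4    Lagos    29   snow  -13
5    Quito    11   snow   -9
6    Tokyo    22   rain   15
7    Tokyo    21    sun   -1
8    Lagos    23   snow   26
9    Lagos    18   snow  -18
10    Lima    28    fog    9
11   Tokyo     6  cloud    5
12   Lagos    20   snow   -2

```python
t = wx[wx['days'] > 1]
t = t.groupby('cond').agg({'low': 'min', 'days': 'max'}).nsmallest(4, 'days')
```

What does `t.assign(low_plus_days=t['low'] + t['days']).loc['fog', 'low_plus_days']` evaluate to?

filter rows where days > 1:
      city  days   cond  low
1   Denver     9   rain   19
2    Tokyo    24  cloud    1
3     Lima    26  cloud   -9
4    Lagos    29   snow  -13
5    Quito    11   snow   -9
6    Tokyo    22   rain   15
7    Tokyo    21    sun   -1
8    Lagos    23   snow   26
9    Lagos    18   snow  -18
10    Lima    28    fog    9
11   Tokyo     6  cloud    5
12   Lagos    20   snow   -2
group by cond: min(low), max(days):
       low  days
cond            
cloud   -9    26
fog      9    28
rain    15    22
snow   -18    29
sun     -1    21
take 4 rows with smallest days:
       low  days
cond            
sun     -1    21
rain    15    22
cloud   -9    26
fog      9    28
add column low_plus_days = t['low'] + t['days']:
       low  days  low_plus_days
cond                           
sun     -1    21             20
rain    15    22             37
cloud   -9    26             17
fog      9    28             37

37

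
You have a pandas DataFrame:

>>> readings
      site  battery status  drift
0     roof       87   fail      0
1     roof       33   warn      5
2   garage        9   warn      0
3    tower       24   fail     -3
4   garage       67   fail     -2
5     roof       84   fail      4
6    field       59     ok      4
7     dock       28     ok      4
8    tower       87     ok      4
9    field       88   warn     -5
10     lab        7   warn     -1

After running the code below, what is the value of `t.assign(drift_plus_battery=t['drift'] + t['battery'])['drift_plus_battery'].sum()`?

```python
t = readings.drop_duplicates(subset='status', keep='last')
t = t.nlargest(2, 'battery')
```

drop duplicate status (keep=last):
     site  battery status  drift
5    roof       84   fail      4
8   tower       87     ok      4
10    lab        7   warn     -1
take 2 rows with largest battery:
    site  battery status  drift
8  tower       87     ok      4
5   roof       84   fail      4
add column drift_plus_battery = t['drift'] + t['battery']:
    site  battery status  drift  drift_plus_battery
8  tower       87     ok      4                  91
5   roof       84   fail      4                  88
Hence 179.

179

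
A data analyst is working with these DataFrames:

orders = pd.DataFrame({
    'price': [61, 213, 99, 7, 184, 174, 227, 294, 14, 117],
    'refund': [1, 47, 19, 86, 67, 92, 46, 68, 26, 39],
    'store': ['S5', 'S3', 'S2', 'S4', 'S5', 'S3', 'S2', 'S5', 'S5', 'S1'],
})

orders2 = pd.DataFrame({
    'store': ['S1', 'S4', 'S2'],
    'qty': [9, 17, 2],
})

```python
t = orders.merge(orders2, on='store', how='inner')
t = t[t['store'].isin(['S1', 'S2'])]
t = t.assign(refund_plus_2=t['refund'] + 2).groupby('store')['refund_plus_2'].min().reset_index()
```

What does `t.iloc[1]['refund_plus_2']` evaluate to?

21

merge on 'store' (how='inner') → 4 rows:
   price  refund store  qty
0     99      19    S2    2
1      7      86    S4   17
2    227      46    S2    2
3    117      39    S1    9
filter rows where store in ['S1', 'S2']:
   price  refund store  qty
0     99      19    S2    2
2    227      46    S2    2
3    117      39    S1    9
add column refund_plus_2 = t['refund'] + 2:
   price  refund store  qty  refund_plus_2
0     99      19    S2    2             21
2    227      46    S2    2             48
3    117      39    S1    9             41
group by store, min of refund_plus_2:
store
S1    41
S2    21
Name: refund_plus_2, dtype: int64
reset_index():
  store  refund_plus_2
0    S1             41
1    S2             21
The value at position 1, column 'refund_plus_2' is 21.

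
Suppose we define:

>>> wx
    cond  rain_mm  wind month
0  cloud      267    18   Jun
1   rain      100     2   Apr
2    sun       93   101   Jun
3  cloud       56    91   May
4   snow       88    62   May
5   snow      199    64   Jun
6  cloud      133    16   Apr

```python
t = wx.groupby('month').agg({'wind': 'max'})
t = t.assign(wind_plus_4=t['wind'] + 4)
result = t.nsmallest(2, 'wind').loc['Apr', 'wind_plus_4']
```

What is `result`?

20

group by month, max of wind:
       wind
month      
Apr      16
Jun     101
May      91
add column wind_plus_4 = t['wind'] + 4:
       wind  wind_plus_4
month                   
Apr      16           20
Jun     101          105
May      91           95
take 2 rows with smallest wind:
       wind  wind_plus_4
month                   
Apr      16           20
May      91           95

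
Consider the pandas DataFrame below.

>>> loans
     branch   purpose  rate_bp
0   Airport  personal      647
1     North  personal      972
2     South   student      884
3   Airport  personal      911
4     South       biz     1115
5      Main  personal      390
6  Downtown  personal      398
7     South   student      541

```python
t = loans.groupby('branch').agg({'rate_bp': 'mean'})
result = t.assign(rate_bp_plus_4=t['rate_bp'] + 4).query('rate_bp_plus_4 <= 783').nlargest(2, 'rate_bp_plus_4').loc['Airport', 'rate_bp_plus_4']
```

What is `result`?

783.0

group by branch, mean of rate_bp:
             rate_bp
branch              
Airport   779.000000
Downtown  398.000000
Main      390.000000
North     972.000000
South     846.666667
add column rate_bp_plus_4 = t['rate_bp'] + 4:
             rate_bp  rate_bp_plus_4
branch                              
Airport   779.000000      783.000000
Downtown  398.000000      402.000000
Main      390.000000      394.000000
North     972.000000      976.000000
South     846.666667      850.666667
filter rows where rate_bp_plus_4 <= 783:
          rate_bp  rate_bp_plus_4
branch                           
Airport     779.0           783.0
Downtown    398.0           402.0
Main        390.0           394.0
take 2 rows with largest rate_bp_plus_4:
          rate_bp  rate_bp_plus_4
branch                           
Airport     779.0           783.0
Downtown    398.0           402.0
Then the value at row 'Airport', column 'rate_bp_plus_4': 783.0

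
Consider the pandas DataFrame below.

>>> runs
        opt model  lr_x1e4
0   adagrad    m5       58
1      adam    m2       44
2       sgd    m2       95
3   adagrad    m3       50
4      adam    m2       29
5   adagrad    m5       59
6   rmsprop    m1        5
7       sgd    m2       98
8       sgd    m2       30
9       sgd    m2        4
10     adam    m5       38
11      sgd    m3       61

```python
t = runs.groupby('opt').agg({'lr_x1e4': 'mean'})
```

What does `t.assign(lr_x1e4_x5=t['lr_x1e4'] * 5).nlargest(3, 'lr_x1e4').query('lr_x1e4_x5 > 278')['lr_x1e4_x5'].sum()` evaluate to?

group by opt, mean of lr_x1e4:
           lr_x1e4
opt               
adagrad  55.666667
adam     37.000000
rmsprop   5.000000
sgd      57.600000
add column lr_x1e4_x5 = t['lr_x1e4'] * 5:
           lr_x1e4  lr_x1e4_x5
opt                           
adagrad  55.666667  278.333333
adam     37.000000  185.000000
rmsprop   5.000000   25.000000
sgd      57.600000  288.000000
take 3 rows with largest lr_x1e4:
           lr_x1e4  lr_x1e4_x5
opt                           
sgd      57.600000  288.000000
adagrad  55.666667  278.333333
adam     37.000000  185.000000
filter rows where lr_x1e4_x5 > 278:
           lr_x1e4  lr_x1e4_x5
opt                           
sgd      57.600000  288.000000
adagrad  55.666667  278.333333
Finally, sum of column 'lr_x1e4_x5' = 566.333333333.

566.333333333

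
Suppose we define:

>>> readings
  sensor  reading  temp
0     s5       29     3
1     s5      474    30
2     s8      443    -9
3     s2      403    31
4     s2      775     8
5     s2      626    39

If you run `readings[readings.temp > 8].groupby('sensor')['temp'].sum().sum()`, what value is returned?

100

filter rows where temp > 8:
  sensor  reading  temp
1     s5      474    30
3     s2      403    31
5     s2      626    39
group by sensor, sum of temp:
sensor
s2    70
s5    30
Name: temp, dtype: int64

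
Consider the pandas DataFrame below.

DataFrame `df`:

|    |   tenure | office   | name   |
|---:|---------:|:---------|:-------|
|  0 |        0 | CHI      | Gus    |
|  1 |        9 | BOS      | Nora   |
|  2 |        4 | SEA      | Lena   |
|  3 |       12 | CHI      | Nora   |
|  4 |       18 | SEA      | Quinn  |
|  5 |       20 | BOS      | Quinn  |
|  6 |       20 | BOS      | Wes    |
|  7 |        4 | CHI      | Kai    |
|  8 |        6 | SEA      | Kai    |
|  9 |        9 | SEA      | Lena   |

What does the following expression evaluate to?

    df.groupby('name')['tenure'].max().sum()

group by name, max of tenure:
name
Gus       0
Kai       6
Lena      9
Nora     12
Quinn    20
Wes      20
Name: tenure, dtype: int64

67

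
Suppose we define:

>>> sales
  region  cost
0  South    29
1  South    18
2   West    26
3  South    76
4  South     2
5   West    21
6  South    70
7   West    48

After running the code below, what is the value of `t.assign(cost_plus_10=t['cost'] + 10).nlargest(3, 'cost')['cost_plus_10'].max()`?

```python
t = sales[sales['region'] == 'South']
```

86

filter rows where region == 'South':
  region  cost
0  South    29
1  South    18
3  South    76
4  South     2
6  South    70
add column cost_plus_10 = t['cost'] + 10:
  region  cost  cost_plus_10
0  South    29            39
1  South    18            28
3  South    76            86
4  South     2            12
6  South    70            80
take 3 rows with largest cost:
  region  cost  cost_plus_10
3  South    76            86
6  South    70            80
0  South    29            39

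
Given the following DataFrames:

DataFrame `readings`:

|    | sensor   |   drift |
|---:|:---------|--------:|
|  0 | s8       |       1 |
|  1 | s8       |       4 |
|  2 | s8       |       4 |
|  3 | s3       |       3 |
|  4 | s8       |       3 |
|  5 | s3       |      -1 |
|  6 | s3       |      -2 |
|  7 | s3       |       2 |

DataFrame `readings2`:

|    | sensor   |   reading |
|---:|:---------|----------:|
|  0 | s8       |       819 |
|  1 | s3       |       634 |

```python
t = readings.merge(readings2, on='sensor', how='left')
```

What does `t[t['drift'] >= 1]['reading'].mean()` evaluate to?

757.333333333

merge on 'sensor' (how='left') → 8 rows:
  sensor  drift  reading
0     s8      1      819
1     s8      4      819
2     s8      4      819
3     s3      3      634
4     s8      3      819
5     s3     -1      634
6     s3     -2      634
7     s3      2      634
filter rows where drift >= 1:
  sensor  drift  reading
0     s8      1      819
1     s8      4      819
2     s8      4      819
3     s3      3      634
4     s8      3      819
7     s3      2      634
Taking the mean of column 'reading' gives 757.333333333.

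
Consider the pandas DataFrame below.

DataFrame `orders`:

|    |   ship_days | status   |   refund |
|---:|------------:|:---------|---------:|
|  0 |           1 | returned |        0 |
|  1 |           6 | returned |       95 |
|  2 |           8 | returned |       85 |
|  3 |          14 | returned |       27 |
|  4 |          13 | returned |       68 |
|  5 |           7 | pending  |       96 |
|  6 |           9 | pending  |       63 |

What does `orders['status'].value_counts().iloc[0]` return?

5

value_counts of status:
status
returned    5
pending     2
Name: count, dtype: int64
Then the value at position 0: 5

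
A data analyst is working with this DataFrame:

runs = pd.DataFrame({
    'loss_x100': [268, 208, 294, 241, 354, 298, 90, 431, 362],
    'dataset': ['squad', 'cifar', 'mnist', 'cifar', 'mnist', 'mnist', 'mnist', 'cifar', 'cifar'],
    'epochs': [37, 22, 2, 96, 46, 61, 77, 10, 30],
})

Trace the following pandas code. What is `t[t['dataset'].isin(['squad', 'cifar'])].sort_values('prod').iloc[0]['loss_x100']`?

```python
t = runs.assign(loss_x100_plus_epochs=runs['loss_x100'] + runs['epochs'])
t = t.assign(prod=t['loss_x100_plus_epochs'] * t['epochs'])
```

add column loss_x100_plus_epochs = runs['loss_x100'] + runs['epochs']:
   loss_x100 dataset  epochs  loss_x100_plus_epochs
0        268   squad      37                    305
1        208   cifar      22                    230
2        294   mnist       2                    296
3        241   cifar      96                    337
4        354   mnist      46                    400
5        298   mnist      61                    359
6         90   mnist      77                    167
7        431   cifar      10                    441
8        362   cifar      30                    392
add column prod = t['loss_x100_plus_epochs'] * t['epochs']:
   loss_x100 dataset  epochs  loss_x100_plus_epochs   prod
0        268   squad      37                    305  11285
1        208   cifar      22                    230   5060
2        294   mnist       2                    296    592
3        241   cifar      96                    337  32352
4        354   mnist      46                    400  18400
5        298   mnist      61                    359  21899
6         90   mnist      77                    167  12859
7        431   cifar      10                    441   4410
8        362   cifar      30                    392  11760
filter rows where dataset in ['squad', 'cifar']:
   loss_x100 dataset  epochs  loss_x100_plus_epochs   prod
0        268   squad      37                    305  11285
1        208   cifar      22                    230   5060
3        241   cifar      96                    337  32352
7        431   cifar      10                    441   4410
8        362   cifar      30                    392  11760
sort by prod:
   loss_x100 dataset  epochs  loss_x100_plus_epochs   prod
7        431   cifar      10                    441   4410
1        208   cifar      22                    230   5060
0        268   squad      37                    305  11285
8        362   cifar      30                    392  11760
3        241   cifar      96                    337  32352
The value at position 0, column 'loss_x100' is 431.

431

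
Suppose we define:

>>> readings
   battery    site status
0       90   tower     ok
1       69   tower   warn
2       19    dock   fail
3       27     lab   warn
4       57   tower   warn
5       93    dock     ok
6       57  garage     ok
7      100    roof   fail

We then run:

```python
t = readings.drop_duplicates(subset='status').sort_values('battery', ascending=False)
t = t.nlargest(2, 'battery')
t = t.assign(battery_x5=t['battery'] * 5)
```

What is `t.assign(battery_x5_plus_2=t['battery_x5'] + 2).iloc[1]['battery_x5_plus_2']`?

347

drop duplicate status (keep=first):
   battery   site status
0       90  tower     ok
1       69  tower   warn
2       19   dock   fail
sort by battery descending:
   battery   site status
0       90  tower     ok
1       69  tower   warn
2       19   dock   fail
take 2 rows with largest battery:
   battery   site status
0       90  tower     ok
1       69  tower   warn
add column battery_x5 = t['battery'] * 5:
   battery   site status  battery_x5
0       90  tower     ok         450
1       69  tower   warn         345
add column battery_x5_plus_2 = t['battery_x5'] + 2:
   battery   site status  battery_x5  battery_x5_plus_2
0       90  tower     ok         450                452
1       69  tower   warn         345                347
The value at position 1, column 'battery_x5_plus_2' is 347.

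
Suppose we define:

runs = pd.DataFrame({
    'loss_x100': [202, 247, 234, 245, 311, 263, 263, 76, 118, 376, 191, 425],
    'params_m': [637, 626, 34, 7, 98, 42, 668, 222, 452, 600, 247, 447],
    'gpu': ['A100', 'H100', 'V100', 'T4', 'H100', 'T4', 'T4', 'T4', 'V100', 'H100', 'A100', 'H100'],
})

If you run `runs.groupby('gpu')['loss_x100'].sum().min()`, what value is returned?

group by gpu, sum of loss_x100:
gpu
A100     393
H100    1359
T4       847
V100     352
Name: loss_x100, dtype: int64

352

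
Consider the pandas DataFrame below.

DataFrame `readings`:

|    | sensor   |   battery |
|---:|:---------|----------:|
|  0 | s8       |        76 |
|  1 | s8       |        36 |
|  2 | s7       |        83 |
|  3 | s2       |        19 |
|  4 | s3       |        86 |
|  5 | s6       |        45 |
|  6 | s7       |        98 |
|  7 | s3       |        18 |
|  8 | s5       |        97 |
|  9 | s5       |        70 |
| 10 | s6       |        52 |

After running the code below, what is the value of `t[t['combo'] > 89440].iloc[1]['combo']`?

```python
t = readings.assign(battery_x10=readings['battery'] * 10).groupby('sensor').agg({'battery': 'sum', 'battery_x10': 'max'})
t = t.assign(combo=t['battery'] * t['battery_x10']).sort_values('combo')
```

add column battery_x10 = readings['battery'] * 10:
   sensor  battery  battery_x10
0      s8       76          760
1      s8       36          360
2      s7       83          830
3      s2       19          190
4      s3       86          860
5      s6       45          450
6      s7       98          980
7      s3       18          180
8      s5       97          970
9      s5       70          700
10     s6       52          520
group by sensor: sum(battery), max(battery_x10):
        battery  battery_x10
sensor                      
s2           19          190
s3          104          860
s5          167          970
s6           97          520
s7          181          980
s8          112          760
add column combo = t['battery'] * t['battery_x10']:
        battery  battery_x10   combo
sensor                              
s2           19          190    3610
s3          104          860   89440
s5          167          970  161990
s6           97          520   50440
s7          181          980  177380
s8          112          760   85120
sort by combo:
        battery  battery_x10   combo
sensor                              
s2           19          190    3610
s6           97          520   50440
s8          112          760   85120
s3          104          860   89440
s5          167          970  161990
s7          181          980  177380
filter rows where combo > 89440:
        battery  battery_x10   combo
sensor                              
s5          167          970  161990
s7          181          980  177380

177380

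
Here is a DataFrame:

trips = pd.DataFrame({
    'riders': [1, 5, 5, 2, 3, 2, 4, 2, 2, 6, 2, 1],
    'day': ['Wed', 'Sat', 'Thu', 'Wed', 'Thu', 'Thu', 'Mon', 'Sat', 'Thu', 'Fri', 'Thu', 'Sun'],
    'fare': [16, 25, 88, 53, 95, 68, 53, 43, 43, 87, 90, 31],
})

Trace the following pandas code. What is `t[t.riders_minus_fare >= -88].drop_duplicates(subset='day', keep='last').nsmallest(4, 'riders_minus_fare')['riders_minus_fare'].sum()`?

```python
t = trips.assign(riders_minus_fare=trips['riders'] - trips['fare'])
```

add column riders_minus_fare = trips['riders'] - trips['fare']:
    riders  day  fare  riders_minus_fare
0        1  Wed    16                -15
1        5  Sat    25                -20
2        5  Thu    88                -83
3        2  Wed    53                -51
4        3  Thu    95                -92
5        2  Thu    68                -66
6        4  Mon    53                -49
7        2  Sat    43                -41
8        2  Thu    43                -41
9        6  Fri    87                -81
10       2  Thu    90                -88
11       1  Sun    31                -30
filter rows where riders_minus_fare >= -88:
    riders  day  fare  riders_minus_fare
0        1  Wed    16                -15
1        5  Sat    25                -20
2        5  Thu    88                -83
3        2  Wed    53                -51
5        2  Thu    68                -66
6        4  Mon    53                -49
7        2  Sat    43                -41
8        2  Thu    43                -41
9        6  Fri    87                -81
10       2  Thu    90                -88
11       1  Sun    31                -30
drop duplicate day (keep=last):
    riders  day  fare  riders_minus_fare
3        2  Wed    53                -51
6        4  Mon    53                -49
7        2  Sat    43                -41
9        6  Fri    87                -81
10       2  Thu    90                -88
11       1  Sun    31                -30
take 4 rows with smallest riders_minus_fare:
    riders  day  fare  riders_minus_fare
10       2  Thu    90                -88
9        6  Fri    87                -81
3        2  Wed    53                -51
6        4  Mon    53                -49
Finally, sum of column 'riders_minus_fare' = -269.

-269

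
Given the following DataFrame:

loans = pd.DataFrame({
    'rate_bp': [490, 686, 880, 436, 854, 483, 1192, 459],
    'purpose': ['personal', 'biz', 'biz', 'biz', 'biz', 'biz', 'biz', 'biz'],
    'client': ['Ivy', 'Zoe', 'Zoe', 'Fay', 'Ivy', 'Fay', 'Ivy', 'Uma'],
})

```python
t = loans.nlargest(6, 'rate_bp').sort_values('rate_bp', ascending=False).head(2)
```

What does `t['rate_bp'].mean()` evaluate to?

take 6 rows with largest rate_bp:
   rate_bp   purpose client
6     1192       biz    Ivy
2      880       biz    Zoe
4      854       biz    Ivy
1      686       biz    Zoe
0      490  personal    Ivy
5      483       biz    Fay
sort by rate_bp descending:
   rate_bp   purpose client
6     1192       biz    Ivy
2      880       biz    Zoe
4      854       biz    Ivy
1      686       biz    Zoe
0      490  personal    Ivy
5      483       biz    Fay
take first 2 rows:
   rate_bp purpose client
6     1192     biz    Ivy
2      880     biz    Zoe
Reading off the mean of column 'rate_bp', we get 1036.0.

1036.0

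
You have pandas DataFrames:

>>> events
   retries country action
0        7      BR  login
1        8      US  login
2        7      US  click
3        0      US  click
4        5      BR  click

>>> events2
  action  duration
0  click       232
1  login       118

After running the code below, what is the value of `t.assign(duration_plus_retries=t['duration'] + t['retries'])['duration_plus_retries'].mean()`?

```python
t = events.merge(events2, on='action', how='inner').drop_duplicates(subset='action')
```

182.0

merge on 'action' (how='inner') → 5 rows:
   retries country action  duration
0        7      BR  login       118
1        8      US  login       118
2        7      US  click       232
3        0      US  click       232
4        5      BR  click       232
drop duplicate action (keep=first):
   retries country action  duration
0        7      BR  login       118
2        7      US  click       232
add column duration_plus_retries = t['duration'] + t['retries']:
   retries country action  duration  duration_plus_retries
0        7      BR  login       118                    125
2        7      US  click       232                    239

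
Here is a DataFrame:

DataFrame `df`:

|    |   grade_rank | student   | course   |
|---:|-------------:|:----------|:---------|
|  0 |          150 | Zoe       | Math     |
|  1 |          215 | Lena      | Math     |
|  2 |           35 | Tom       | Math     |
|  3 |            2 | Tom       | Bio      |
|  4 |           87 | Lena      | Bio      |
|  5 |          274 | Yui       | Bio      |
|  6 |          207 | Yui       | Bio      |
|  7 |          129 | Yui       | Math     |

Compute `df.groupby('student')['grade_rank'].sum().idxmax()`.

group by student, sum of grade_rank:
student
Lena    302
Tom      37
Yui     610
Zoe     150
Name: grade_rank, dtype: int64
Reading off the label with the largest value, we get Yui.

Yui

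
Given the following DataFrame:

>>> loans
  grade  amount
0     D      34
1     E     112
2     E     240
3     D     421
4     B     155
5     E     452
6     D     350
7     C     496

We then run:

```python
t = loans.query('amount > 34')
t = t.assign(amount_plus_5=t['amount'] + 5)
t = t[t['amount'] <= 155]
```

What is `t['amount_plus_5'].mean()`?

138.5

filter rows where amount > 34:
  grade  amount
1     E     112
2     E     240
3     D     421
4     B     155
5     E     452
6     D     350
7     C     496
add column amount_plus_5 = t['amount'] + 5:
  grade  amount  amount_plus_5
1     E     112            117
2     E     240            245
3     D     421            426
4     B     155            160
5     E     452            457
6     D     350            355
7     C     496            501
filter rows where amount <= 155:
  grade  amount  amount_plus_5
1     E     112            117
4     B     155            160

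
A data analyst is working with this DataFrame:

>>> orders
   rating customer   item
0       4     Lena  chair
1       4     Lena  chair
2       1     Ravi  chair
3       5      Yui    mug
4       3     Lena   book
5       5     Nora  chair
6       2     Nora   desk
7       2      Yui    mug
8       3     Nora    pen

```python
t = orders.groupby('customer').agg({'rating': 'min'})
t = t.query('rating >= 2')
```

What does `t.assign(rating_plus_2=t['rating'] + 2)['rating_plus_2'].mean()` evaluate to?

4.33333333333

group by customer, min of rating:
          rating
customer        
Lena           3
Nora           2
Ravi           1
Yui            2
filter rows where rating >= 2:
          rating
customer        
Lena           3
Nora           2
Yui            2
add column rating_plus_2 = t['rating'] + 2:
          rating  rating_plus_2
customer                       
Lena           3              5
Nora           2              4
Yui            2              4
Then the mean of column 'rating_plus_2': 4.33333333333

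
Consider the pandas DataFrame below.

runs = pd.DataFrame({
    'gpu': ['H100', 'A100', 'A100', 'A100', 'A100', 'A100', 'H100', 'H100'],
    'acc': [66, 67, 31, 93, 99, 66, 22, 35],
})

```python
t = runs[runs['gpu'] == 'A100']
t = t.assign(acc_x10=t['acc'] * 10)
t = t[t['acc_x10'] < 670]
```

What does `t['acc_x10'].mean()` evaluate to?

filter rows where gpu == 'A100':
    gpu  acc
1  A100   67
2  A100   31
3  A100   93
4  A100   99
5  A100   66
add column acc_x10 = t['acc'] * 10:
    gpu  acc  acc_x10
1  A100   67      670
2  A100   31      310
3  A100   93      930
4  A100   99      990
5  A100   66      660
filter rows where acc_x10 < 670:
    gpu  acc  acc_x10
2  A100   31      310
5  A100   66      660

485.0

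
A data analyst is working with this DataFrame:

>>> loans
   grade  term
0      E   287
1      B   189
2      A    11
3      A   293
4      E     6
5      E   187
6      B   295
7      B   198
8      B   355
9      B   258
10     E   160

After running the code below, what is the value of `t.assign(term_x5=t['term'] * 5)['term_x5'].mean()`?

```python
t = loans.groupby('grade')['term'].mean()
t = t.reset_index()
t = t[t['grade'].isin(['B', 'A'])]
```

group by grade, mean of term:
grade
A    152.0
B    259.0
E    160.0
Name: term, dtype: float64
reset_index():
  grade   term
0     A  152.0
1     B  259.0
2     E  160.0
filter rows where grade in ['B', 'A']:
  grade   term
0     A  152.0
1     B  259.0
add column term_x5 = t['term'] * 5:
  grade   term  term_x5
0     A  152.0    760.0
1     B  259.0   1295.0

1027.5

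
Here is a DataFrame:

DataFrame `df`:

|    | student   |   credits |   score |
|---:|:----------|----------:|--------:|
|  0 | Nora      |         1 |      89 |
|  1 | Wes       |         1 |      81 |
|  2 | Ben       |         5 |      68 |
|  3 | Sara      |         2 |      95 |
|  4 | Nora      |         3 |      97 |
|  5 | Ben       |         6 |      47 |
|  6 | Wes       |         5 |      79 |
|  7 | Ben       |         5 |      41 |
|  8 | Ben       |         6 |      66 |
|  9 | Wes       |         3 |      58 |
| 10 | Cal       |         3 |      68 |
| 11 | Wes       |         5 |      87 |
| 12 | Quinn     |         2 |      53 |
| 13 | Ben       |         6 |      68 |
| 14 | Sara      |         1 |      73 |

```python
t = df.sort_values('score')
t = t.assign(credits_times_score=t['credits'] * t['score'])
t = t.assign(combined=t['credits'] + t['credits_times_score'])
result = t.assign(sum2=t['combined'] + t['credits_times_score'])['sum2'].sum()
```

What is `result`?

7392

sort by score:
   student  credits  score
7      Ben        5     41
5      Ben        6     47
12   Quinn        2     53
9      Wes        3     58
8      Ben        6     66
2      Ben        5     68
10     Cal        3     68
13     Ben        6     68
14    Sara        1     73
6      Wes        5     79
1      Wes        1     81
11     Wes        5     87
0     Nora        1     89
3     Sara        2     95
4     Nora        3     97
add column credits_times_score = t['credits'] * t['score']:
   student  credits  score  credits_times_score
7      Ben        5     41                  205
5      Ben        6     47                  282
12   Quinn        2     53                  106
9      Wes        3     58                  174
8      Ben        6     66                  396
2      Ben        5     68                  340
10     Cal        3     68                  204
13     Ben        6     68                  408
14    Sara        1     73                   73
6      Wes        5     79                  395
1      Wes        1     81                   81
11     Wes        5     87                  435
0     Nora        1     89                   89
3     Sara        2     95                  190
4     Nora        3     97                  291
add column combined = t['credits'] + t['credits_times_score']:
   student  credits  score  credits_times_score  combined
7      Ben        5     41                  205       210
5      Ben        6     47                  282       288
12   Quinn        2     53                  106       108
9      Wes        3     58                  174       177
8      Ben        6     66                  396       402
2      Ben        5     68                  340       345
10     Cal        3     68                  204       207
13     Ben        6     68                  408       414
14    Sara        1     73                   73        74
6      Wes        5     79                  395       400
1      Wes        1     81                   81        82
11     Wes        5     87                  435       440
0     Nora        1     89                   89        90
3     Sara        2     95                  190       192
4     Nora        3     97                  291       294
add column sum2 = t['combined'] + t['credits_times_score']:
   student  credits  score  credits_times_score  combined  sum2
7      Ben        5     41                  205       210   415
5      Ben        6     47                  282       288   570
12   Quinn        2     53                  106       108   214
9      Wes        3     58                  174       177   351
8      Ben        6     66                  396       402   798
2      Ben        5     68                  340       345   685
10     Cal        3     68                  204       207   411
13     Ben        6     68                  408       414   822
14    Sara        1     73                   73        74   147
6      Wes        5     79                  395       400   795
1      Wes        1     81                   81        82   163
11     Wes        5     87                  435       440   875
0     Nora        1     89                   89        90   179
3     Sara        2     95                  190       192   382
4     Nora        3     97                  291       294   585
So sum() = 7392.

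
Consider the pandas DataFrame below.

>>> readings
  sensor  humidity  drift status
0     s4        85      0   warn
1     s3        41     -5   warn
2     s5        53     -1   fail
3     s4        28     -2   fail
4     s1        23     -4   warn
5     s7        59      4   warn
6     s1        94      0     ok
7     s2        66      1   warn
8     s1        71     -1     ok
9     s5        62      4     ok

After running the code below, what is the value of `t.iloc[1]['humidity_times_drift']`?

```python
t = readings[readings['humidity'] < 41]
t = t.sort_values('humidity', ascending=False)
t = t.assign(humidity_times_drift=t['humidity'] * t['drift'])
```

-92

filter rows where humidity < 41:
  sensor  humidity  drift status
3     s4        28     -2   fail
4     s1        23     -4   warn
sort by humidity descending:
  sensor  humidity  drift status
3     s4        28     -2   fail
4     s1        23     -4   warn
add column humidity_times_drift = t['humidity'] * t['drift']:
  sensor  humidity  drift status  humidity_times_drift
3     s4        28     -2   fail                   -56
4     s1        23     -4   warn                   -92
Then the value at position 1, column 'humidity_times_drift': -92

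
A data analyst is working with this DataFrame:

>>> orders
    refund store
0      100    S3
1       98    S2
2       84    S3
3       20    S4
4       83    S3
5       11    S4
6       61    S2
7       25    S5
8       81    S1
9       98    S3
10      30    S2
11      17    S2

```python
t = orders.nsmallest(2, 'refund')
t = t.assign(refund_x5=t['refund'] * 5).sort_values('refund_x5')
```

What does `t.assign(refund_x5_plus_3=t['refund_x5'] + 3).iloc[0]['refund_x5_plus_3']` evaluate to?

take 2 rows with smallest refund:
    refund store
5       11    S4
11      17    S2
add column refund_x5 = t['refund'] * 5:
    refund store  refund_x5
5       11    S4         55
11      17    S2         85
sort by refund_x5:
    refund store  refund_x5
5       11    S4         55
11      17    S2         85
add column refund_x5_plus_3 = t['refund_x5'] + 3:
    refund store  refund_x5  refund_x5_plus_3
5       11    S4         55                58
11      17    S2         85                88
Finally, value at position 0, column 'refund_x5_plus_3' = 58.

58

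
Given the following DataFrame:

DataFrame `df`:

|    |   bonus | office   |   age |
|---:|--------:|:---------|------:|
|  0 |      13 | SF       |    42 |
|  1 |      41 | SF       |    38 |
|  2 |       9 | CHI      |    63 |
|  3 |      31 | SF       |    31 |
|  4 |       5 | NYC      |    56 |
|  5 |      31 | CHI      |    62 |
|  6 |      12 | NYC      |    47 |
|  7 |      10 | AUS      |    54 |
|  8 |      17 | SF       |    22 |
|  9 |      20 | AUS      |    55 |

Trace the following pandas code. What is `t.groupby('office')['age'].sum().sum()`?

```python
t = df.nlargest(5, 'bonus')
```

take 5 rows with largest bonus:
   bonus office  age
1     41     SF   38
3     31     SF   31
5     31    CHI   62
9     20    AUS   55
8     17     SF   22
group by office, sum of age:
office
AUS    55
CHI    62
SF     91
Name: age, dtype: int64
sum of the resulting series → 208

208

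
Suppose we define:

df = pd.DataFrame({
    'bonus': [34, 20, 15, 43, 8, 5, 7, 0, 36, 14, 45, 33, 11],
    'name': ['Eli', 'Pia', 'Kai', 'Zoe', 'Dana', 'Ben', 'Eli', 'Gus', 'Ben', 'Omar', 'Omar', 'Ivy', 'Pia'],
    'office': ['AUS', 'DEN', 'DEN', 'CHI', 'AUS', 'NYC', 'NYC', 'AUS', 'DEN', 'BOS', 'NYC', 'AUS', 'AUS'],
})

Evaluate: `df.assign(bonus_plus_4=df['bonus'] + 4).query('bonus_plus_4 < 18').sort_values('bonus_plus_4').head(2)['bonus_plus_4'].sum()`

13

add column bonus_plus_4 = df['bonus'] + 4:
    bonus  name office  bonus_plus_4
0      34   Eli    AUS            38
1      20   Pia    DEN            24
2      15   Kai    DEN            19
3      43   Zoe    CHI            47
4       8  Dana    AUS            12
5       5   Ben    NYC             9
6       7   Eli    NYC            11
7       0   Gus    AUS             4
8      36   Ben    DEN            40
9      14  Omar    BOS            18
10     45  Omar    NYC            49
11     33   Ivy    AUS            37
12     11   Pia    AUS            15
filter rows where bonus_plus_4 < 18:
    bonus  name office  bonus_plus_4
4       8  Dana    AUS            12
5       5   Ben    NYC             9
6       7   Eli    NYC            11
7       0   Gus    AUS             4
12     11   Pia    AUS            15
sort by bonus_plus_4:
    bonus  name office  bonus_plus_4
7       0   Gus    AUS             4
5       5   Ben    NYC             9
6       7   Eli    NYC            11
4       8  Dana    AUS            12
12     11   Pia    AUS            15
take first 2 rows:
   bonus name office  bonus_plus_4
7      0  Gus    AUS             4
5      5  Ben    NYC             9
Finally, sum of column 'bonus_plus_4' = 13.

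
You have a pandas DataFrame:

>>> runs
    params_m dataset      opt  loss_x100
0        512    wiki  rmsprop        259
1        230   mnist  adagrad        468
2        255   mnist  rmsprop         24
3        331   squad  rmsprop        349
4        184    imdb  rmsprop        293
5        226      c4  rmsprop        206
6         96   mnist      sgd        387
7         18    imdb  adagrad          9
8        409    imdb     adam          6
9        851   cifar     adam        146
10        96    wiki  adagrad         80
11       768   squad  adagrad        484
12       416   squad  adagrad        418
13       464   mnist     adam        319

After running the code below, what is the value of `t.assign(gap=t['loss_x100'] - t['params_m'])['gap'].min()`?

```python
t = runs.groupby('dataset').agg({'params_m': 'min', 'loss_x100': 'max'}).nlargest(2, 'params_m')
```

group by dataset: min(params_m), max(loss_x100):
         params_m  loss_x100
dataset                     
c4            226        206
cifar         851        146
imdb           18        293
mnist          96        468
squad         331        484
wiki           96        259
take 2 rows with largest params_m:
         params_m  loss_x100
dataset                     
cifar         851        146
squad         331        484
add column gap = t['loss_x100'] - t['params_m']:
         params_m  loss_x100  gap
dataset                          
cifar         851        146 -705
squad         331        484  153

-705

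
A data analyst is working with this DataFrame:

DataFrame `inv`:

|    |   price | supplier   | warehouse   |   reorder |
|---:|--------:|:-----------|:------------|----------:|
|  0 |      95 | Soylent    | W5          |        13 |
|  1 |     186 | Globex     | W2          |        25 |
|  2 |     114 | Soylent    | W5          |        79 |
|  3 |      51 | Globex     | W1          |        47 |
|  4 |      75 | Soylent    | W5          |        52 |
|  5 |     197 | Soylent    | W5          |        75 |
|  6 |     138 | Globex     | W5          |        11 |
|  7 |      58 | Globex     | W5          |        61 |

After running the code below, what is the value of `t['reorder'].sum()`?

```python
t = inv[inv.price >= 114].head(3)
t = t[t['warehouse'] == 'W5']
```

filter rows where price >= 114:
   price supplier warehouse  reorder
1    186   Globex        W2       25
2    114  Soylent        W5       79
5    197  Soylent        W5       75
6    138   Globex        W5       11
take first 3 rows:
   price supplier warehouse  reorder
1    186   Globex        W2       25
2    114  Soylent        W5       79
5    197  Soylent        W5       75
filter rows where warehouse == 'W5':
   price supplier warehouse  reorder
2    114  Soylent        W5       79
5    197  Soylent        W5       75

154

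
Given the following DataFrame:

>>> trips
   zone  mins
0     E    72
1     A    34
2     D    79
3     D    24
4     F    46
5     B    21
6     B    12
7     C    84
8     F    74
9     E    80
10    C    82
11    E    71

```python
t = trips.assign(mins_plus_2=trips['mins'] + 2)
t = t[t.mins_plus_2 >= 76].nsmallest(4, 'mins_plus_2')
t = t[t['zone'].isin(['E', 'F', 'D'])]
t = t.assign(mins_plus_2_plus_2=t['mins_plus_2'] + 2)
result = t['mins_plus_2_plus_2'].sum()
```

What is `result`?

245

add column mins_plus_2 = trips['mins'] + 2:
   zone  mins  mins_plus_2
0     E    72           74
1     A    34           36
2     D    79           81
3     D    24           26
4     F    46           48
5     B    21           23
6     B    12           14
7     C    84           86
8     F    74           76
9     E    80           82
10    C    82           84
11    E    71           73
filter rows where mins_plus_2 >= 76:
   zone  mins  mins_plus_2
2     D    79           81
7     C    84           86
8     F    74           76
9     E    80           82
10    C    82           84
take 4 rows with smallest mins_plus_2:
   zone  mins  mins_plus_2
8     F    74           76
2     D    79           81
9     E    80           82
10    C    82           84
filter rows where zone in ['E', 'F', 'D']:
  zone  mins  mins_plus_2
8    F    74           76
2    D    79           81
9    E    80           82
add column mins_plus_2_plus_2 = t['mins_plus_2'] + 2:
  zone  mins  mins_plus_2  mins_plus_2_plus_2
8    F    74           76                  78
2    D    79           81                  83
9    E    80           82                  84
Taking the sum of column 'mins_plus_2_plus_2' gives 245.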